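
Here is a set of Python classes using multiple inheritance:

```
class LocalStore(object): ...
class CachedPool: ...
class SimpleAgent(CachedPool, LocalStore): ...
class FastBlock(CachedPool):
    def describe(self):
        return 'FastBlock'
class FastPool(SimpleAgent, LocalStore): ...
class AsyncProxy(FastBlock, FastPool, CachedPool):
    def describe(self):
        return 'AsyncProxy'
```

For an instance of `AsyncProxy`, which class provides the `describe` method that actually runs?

AsyncProxy

L[AsyncProxy] = AsyncProxy + merge(L[FastBlock], L[FastPool], L[CachedPool], [FastBlock FastPool CachedPool])
  take FastBlock:  [FastBlock CachedPool object] + [FastPool SimpleAgent CachedPool LocalStore object] + [CachedPool object] + [FastBlock FastPool CachedPool]
  take FastPool:  [CachedPool object] + [FastPool SimpleAgent CachedPool LocalStore object] + [CachedPool object] + [FastPool CachedPool]
  take SimpleAgent:  [CachedPool object] + [SimpleAgent CachedPool LocalStore object] + [CachedPool object] + [CachedPool]
  take CachedPool:  [CachedPool object] + [CachedPool LocalStore object] + [CachedPool object] + [CachedPool]
  take LocalStore:  [object] + [LocalStore object] + [object]
  take object:  [object] + [object] + [object]
MRO: AsyncProxy FastBlock FastPool SimpleAgent CachedPool LocalStore object
describe is defined in: AsyncProxy, FastBlock. First along the MRO is AsyncProxy.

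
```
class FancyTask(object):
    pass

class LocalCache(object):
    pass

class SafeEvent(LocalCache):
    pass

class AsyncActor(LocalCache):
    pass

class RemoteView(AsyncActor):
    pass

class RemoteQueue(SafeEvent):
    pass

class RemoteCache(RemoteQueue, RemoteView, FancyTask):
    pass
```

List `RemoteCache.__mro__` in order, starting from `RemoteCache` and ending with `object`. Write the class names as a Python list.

L[RemoteCache] = RemoteCache + merge(L[RemoteQueue], L[RemoteView], L[FancyTask], [RemoteQueue RemoteView FancyTask])
  take RemoteQueue:  [RemoteQueue SafeEvent LocalCache object] + [RemoteView AsyncActor LocalCache object] + [FancyTask object] + [RemoteQueue RemoteView FancyTask]
  take SafeEvent:  [SafeEvent LocalCache object] + [RemoteView AsyncActor LocalCache object] + [FancyTask object] + [RemoteView FancyTask]
  take RemoteView:  [LocalCache object] + [RemoteView AsyncActor LocalCache object] + [FancyTask object] + [RemoteView FancyTask]
  take AsyncActor:  [LocalCache object] + [AsyncActor LocalCache object] + [FancyTask object] + [FancyTask]
  take LocalCache:  [LocalCache object] + [LocalCache object] + [FancyTask object] + [FancyTask]
  take FancyTask:  [object] + [object] + [FancyTask object] + [FancyTask]
  take object:  [object] + [object] + [object]

[RemoteCache, RemoteQueue, SafeEvent, RemoteView, AsyncActor, LocalCache, FancyTask, object]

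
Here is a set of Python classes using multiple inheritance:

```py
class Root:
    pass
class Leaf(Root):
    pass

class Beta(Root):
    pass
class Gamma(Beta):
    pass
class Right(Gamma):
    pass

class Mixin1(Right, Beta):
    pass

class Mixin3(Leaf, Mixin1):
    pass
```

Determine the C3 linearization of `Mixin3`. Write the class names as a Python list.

L[Mixin3] = Mixin3 + merge(L[Leaf], L[Mixin1], [Leaf Mixin1])
  take Leaf:  [Leaf Root object] + [Mixin1 Right Gamma Beta Root object] + [Leaf Mixin1]
  take Mixin1:  [Root object] + [Mixin1 Right Gamma Beta Root object] + [Mixin1]
  take Right:  [Root object] + [Right Gamma Beta Root object]
  take Gamma:  [Root object] + [Gamma Beta Root object]
  take Beta:  [Root object] + [Beta Root object]
  take Root:  [Root object] + [Root object]
  take object:  [object] + [object]

[Mixin3, Leaf, Mixin1, Right, Gamma, Beta, Root, object]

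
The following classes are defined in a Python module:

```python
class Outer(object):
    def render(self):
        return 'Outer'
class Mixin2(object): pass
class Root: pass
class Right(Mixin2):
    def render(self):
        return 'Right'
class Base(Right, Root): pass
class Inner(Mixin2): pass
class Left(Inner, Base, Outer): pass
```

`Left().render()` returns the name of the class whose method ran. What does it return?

Right

L[Left] = Left + merge(L[Inner], L[Base], L[Outer], [Inner Base Outer])
  take Inner:  [Inner Mixin2 object] + [Base Right Mixin2 Root object] + [Outer object] + [Inner Base Outer]
  take Base:  [Mixin2 object] + [Base Right Mixin2 Root object] + [Outer object] + [Base Outer]
  take Right:  [Mixin2 object] + [Right Mixin2 Root object] + [Outer object] + [Outer]
  take Mixin2:  [Mixin2 object] + [Mixin2 Root object] + [Outer object] + [Outer]
  take Root:  [object] + [Root object] + [Outer object] + [Outer]
  take Outer:  [object] + [object] + [Outer object] + [Outer]
  take object:  [object] + [object] + [object]
MRO: Left Inner Base Right Mixin2 Root Outer object
render is defined in: Outer, Right. First along the MRO is Right.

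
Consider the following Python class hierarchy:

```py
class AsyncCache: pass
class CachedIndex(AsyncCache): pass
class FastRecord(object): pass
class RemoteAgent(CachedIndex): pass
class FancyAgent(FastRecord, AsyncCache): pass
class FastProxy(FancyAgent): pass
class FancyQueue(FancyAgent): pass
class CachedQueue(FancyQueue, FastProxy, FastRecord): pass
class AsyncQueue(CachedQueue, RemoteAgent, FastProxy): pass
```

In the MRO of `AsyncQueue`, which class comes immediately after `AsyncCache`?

object

L[AsyncQueue] = AsyncQueue + merge(L[CachedQueue], L[RemoteAgent], L[FastProxy], [CachedQueue RemoteAgent FastProxy])
  take CachedQueue:  [CachedQueue FancyQueue FastProxy FancyAgent FastRecord AsyncCache object] + [RemoteAgent CachedIndex AsyncCache object] + [FastProxy FancyAgent FastRecord AsyncCache object] + [CachedQueue RemoteAgent FastProxy]
  take FancyQueue:  [FancyQueue FastProxy FancyAgent FastRecord AsyncCache object] + [RemoteAgent CachedIndex AsyncCache object] + [FastProxy FancyAgent FastRecord AsyncCache object] + [RemoteAgent FastProxy]
  take RemoteAgent:  [FastProxy FancyAgent FastRecord AsyncCache object] + [RemoteAgent CachedIndex AsyncCache object] + [FastProxy FancyAgent FastRecord AsyncCache object] + [RemoteAgent FastProxy]
  take FastProxy:  [FastProxy FancyAgent FastRecord AsyncCache object] + [CachedIndex AsyncCache object] + [FastProxy FancyAgent FastRecord AsyncCache object] + [FastProxy]
  take FancyAgent:  [FancyAgent FastRecord AsyncCache object] + [CachedIndex AsyncCache object] + [FancyAgent FastRecord AsyncCache object]
  take FastRecord:  [FastRecord AsyncCache object] + [CachedIndex AsyncCache object] + [FastRecord AsyncCache object]
  take CachedIndex:  [AsyncCache object] + [CachedIndex AsyncCache object] + [AsyncCache object]
  take AsyncCache:  [AsyncCache object] + [AsyncCache object] + [AsyncCache object]
  take object:  [object] + [object] + [object]
MRO: AsyncQueue CachedQueue FancyQueue RemoteAgent FastProxy FancyAgent FastRecord CachedIndex AsyncCache object
AsyncCache is at position 8; next is object.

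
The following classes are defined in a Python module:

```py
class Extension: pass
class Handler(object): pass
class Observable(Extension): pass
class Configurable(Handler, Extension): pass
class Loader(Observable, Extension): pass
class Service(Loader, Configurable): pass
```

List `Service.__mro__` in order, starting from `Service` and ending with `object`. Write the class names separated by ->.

Service -> Loader -> Observable -> Configurable -> Handler -> Extension -> object

L[Service] = Service + merge(L[Loader], L[Configurable], [Loader Configurable])
  take Loader:  [Loader Observable Extension object] + [Configurable Handler Extension object] + [Loader Configurable]
  take Observable:  [Observable Extension object] + [Configurable Handler Extension object] + [Configurable]
  take Configurable:  [Extension object] + [Configurable Handler Extension object] + [Configurable]
  take Handler:  [Extension object] + [Handler Extension object]
  take Extension:  [Extension object] + [Extension object]
  take object:  [object] + [object]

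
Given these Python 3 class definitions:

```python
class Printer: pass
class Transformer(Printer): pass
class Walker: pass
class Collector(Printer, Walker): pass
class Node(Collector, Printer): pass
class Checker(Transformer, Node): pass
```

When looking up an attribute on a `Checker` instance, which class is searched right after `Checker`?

Transformer

L[Checker] = Checker + merge(L[Transformer], L[Node], [Transformer Node])
  take Transformer:  [Transformer Printer object] + [Node Collector Printer Walker object] + [Transformer Node]
  take Node:  [Printer object] + [Node Collector Printer Walker object] + [Node]
  take Collector:  [Printer object] + [Collector Printer Walker object]
  take Printer:  [Printer object] + [Printer Walker object]
  take Walker:  [object] + [Walker object]
  take object:  [object] + [object]
MRO: Checker Transformer Node Collector Printer Walker object
Checker is at position 0; next is Transformer.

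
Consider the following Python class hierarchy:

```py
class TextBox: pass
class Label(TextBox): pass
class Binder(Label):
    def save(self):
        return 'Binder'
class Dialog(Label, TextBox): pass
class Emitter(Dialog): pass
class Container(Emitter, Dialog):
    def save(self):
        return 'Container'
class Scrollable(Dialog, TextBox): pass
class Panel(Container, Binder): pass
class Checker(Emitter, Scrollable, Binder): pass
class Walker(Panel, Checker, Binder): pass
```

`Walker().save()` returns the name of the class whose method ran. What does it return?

L[Walker] = Walker + merge(L[Panel], L[Checker], L[Binder], [Panel Checker Binder])
  take Panel:  [Panel Container Emitter Dialog Binder Label TextBox object] + [Checker Emitter Scrollable Dialog Binder Label TextBox object] + [Binder Label TextBox object] + [Panel Checker Binder]
  take Container:  [Container Emitter Dialog Binder Label TextBox object] + [Checker Emitter Scrollable Dialog Binder Label TextBox object] + [Binder Label TextBox object] + [Checker Binder]
  take Checker:  [Emitter Dialog Binder Label TextBox object] + [Checker Emitter Scrollable Dialog Binder Label TextBox object] + [Binder Label TextBox object] + [Checker Binder]
  take Emitter:  [Emitter Dialog Binder Label TextBox object] + [Emitter Scrollable Dialog Binder Label TextBox object] + [Binder Label TextBox object] + [Binder]
  take Scrollable:  [Dialog Binder Label TextBox object] + [Scrollable Dialog Binder Label TextBox object] + [Binder Label TextBox object] + [Binder]
  take Dialog:  [Dialog Binder Label TextBox object] + [Dialog Binder Label TextBox object] + [Binder Label TextBox object] + [Binder]
  take Binder:  [Binder Label TextBox object] + [Binder Label TextBox object] + [Binder Label TextBox object] + [Binder]
  take Label:  [Label TextBox object] + [Label TextBox object] + [Label TextBox object]
  take TextBox:  [TextBox object] + [TextBox object] + [TextBox object]
  take object:  [object] + [object] + [object]
MRO: Walker Panel Container Checker Emitter Scrollable Dialog Binder Label TextBox object
save is defined in: Binder, Container. First along the MRO is Container.

Container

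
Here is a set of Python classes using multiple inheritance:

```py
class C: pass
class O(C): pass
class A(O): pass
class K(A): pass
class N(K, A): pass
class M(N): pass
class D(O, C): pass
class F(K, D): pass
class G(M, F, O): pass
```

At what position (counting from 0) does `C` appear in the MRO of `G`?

L[G] = G + merge(L[M], L[F], L[O], [M F O])
  take M:  [M N K A O C object] + [F K A D O C object] + [O C object] + [M F O]
  take N:  [N K A O C object] + [F K A D O C object] + [O C object] + [F O]
  take F:  [K A O C object] + [F K A D O C object] + [O C object] + [F O]
  take K:  [K A O C object] + [K A D O C object] + [O C object] + [O]
  take A:  [A O C object] + [A D O C object] + [O C object] + [O]
  take D:  [O C object] + [D O C object] + [O C object] + [O]
  take O:  [O C object] + [O C object] + [O C object] + [O]
  take C:  [C object] + [C object] + [C object]
  take object:  [object] + [object] + [object]
MRO: G M N F K A D O C object
C sits at index 8.

8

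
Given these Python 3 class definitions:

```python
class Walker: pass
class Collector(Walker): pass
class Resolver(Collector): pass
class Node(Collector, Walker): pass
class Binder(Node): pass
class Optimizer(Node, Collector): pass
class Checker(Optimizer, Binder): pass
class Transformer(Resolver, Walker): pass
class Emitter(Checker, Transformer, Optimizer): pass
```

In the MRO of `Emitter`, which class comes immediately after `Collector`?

Walker

L[Emitter] = Emitter + merge(L[Checker], L[Transformer], L[Optimizer], [Checker Transformer Optimizer])
  take Checker:  [Checker Optimizer Binder Node Collector Walker object] + [Transformer Resolver Collector Walker object] + [Optimizer Node Collector Walker object] + [Checker Transformer Optimizer]
  take Transformer:  [Optimizer Binder Node Collector Walker object] + [Transformer Resolver Collector Walker object] + [Optimizer Node Collector Walker object] + [Transformer Optimizer]
  take Optimizer:  [Optimizer Binder Node Collector Walker object] + [Resolver Collector Walker object] + [Optimizer Node Collector Walker object] + [Optimizer]
  take Binder:  [Binder Node Collector Walker object] + [Resolver Collector Walker object] + [Node Collector Walker object]
  take Node:  [Node Collector Walker object] + [Resolver Collector Walker object] + [Node Collector Walker object]
  take Resolver:  [Collector Walker object] + [Resolver Collector Walker object] + [Collector Walker object]
  take Collector:  [Collector Walker object] + [Collector Walker object] + [Collector Walker object]
  take Walker:  [Walker object] + [Walker object] + [Walker object]
  take object:  [object] + [object] + [object]
MRO: Emitter Checker Transformer Optimizer Binder Node Resolver Collector Walker object
Collector is at position 7; next is Walker.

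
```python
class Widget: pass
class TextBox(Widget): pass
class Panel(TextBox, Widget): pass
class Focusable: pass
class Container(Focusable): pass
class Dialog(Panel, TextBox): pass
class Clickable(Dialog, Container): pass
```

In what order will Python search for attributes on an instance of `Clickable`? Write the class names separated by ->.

Clickable -> Dialog -> Panel -> TextBox -> Widget -> Container -> Focusable -> object

L[Clickable] = Clickable + merge(L[Dialog], L[Container], [Dialog Container])
  take Dialog:  [Dialog Panel TextBox Widget object] + [Container Focusable object] + [Dialog Container]
  take Panel:  [Panel TextBox Widget object] + [Container Focusable object] + [Container]
  take TextBox:  [TextBox Widget object] + [Container Focusable object] + [Container]
  take Widget:  [Widget object] + [Container Focusable object] + [Container]
  take Container:  [object] + [Container Focusable object] + [Container]
  take Focusable:  [object] + [Focusable object]
  take object:  [object] + [object]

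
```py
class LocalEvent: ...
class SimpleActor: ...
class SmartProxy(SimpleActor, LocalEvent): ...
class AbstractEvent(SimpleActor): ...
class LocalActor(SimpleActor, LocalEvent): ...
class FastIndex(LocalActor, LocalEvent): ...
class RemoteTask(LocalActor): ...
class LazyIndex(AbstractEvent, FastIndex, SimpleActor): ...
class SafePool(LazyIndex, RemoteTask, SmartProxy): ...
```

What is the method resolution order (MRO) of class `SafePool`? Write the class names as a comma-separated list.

SafePool, LazyIndex, AbstractEvent, FastIndex, RemoteTask, LocalActor, SmartProxy, SimpleActor, LocalEvent, object

L[SafePool] = SafePool + merge(L[LazyIndex], L[RemoteTask], L[SmartProxy], [LazyIndex RemoteTask SmartProxy])
  take LazyIndex:  [LazyIndex AbstractEvent FastIndex LocalActor SimpleActor LocalEvent object] + [RemoteTask LocalActor SimpleActor LocalEvent object] + [SmartProxy SimpleActor LocalEvent object] + [LazyIndex RemoteTask SmartProxy]
  take AbstractEvent:  [AbstractEvent FastIndex LocalActor SimpleActor LocalEvent object] + [RemoteTask LocalActor SimpleActor LocalEvent object] + [SmartProxy SimpleActor LocalEvent object] + [RemoteTask SmartProxy]
  take FastIndex:  [FastIndex LocalActor SimpleActor LocalEvent object] + [RemoteTask LocalActor SimpleActor LocalEvent object] + [SmartProxy SimpleActor LocalEvent object] + [RemoteTask SmartProxy]
  take RemoteTask:  [LocalActor SimpleActor LocalEvent object] + [RemoteTask LocalActor SimpleActor LocalEvent object] + [SmartProxy SimpleActor LocalEvent object] + [RemoteTask SmartProxy]
  take LocalActor:  [LocalActor SimpleActor LocalEvent object] + [LocalActor SimpleActor LocalEvent object] + [SmartProxy SimpleActor LocalEvent object] + [SmartProxy]
  take SmartProxy:  [SimpleActor LocalEvent object] + [SimpleActor LocalEvent object] + [SmartProxy SimpleActor LocalEvent object] + [SmartProxy]
  take SimpleActor:  [SimpleActor LocalEvent object] + [SimpleActor LocalEvent object] + [SimpleActor LocalEvent object]
  take LocalEvent:  [LocalEvent object] + [LocalEvent object] + [LocalEvent object]
  take object:  [object] + [object] + [object]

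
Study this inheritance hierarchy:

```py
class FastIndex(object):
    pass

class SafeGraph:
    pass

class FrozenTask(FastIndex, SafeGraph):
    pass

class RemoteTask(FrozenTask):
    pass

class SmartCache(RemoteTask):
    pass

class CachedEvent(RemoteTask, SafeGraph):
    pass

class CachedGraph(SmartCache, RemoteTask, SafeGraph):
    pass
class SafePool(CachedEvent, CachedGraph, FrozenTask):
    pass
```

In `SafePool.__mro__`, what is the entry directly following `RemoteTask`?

FrozenTask

L[SafePool] = SafePool + merge(L[CachedEvent], L[CachedGraph], L[FrozenTask], [CachedEvent CachedGraph FrozenTask])
  take CachedEvent:  [CachedEvent RemoteTask FrozenTask FastIndex SafeGraph object] + [CachedGraph SmartCache RemoteTask FrozenTask FastIndex SafeGraph object] + [FrozenTask FastIndex SafeGraph object] + [CachedEvent CachedGraph FrozenTask]
  take CachedGraph:  [RemoteTask FrozenTask FastIndex SafeGraph object] + [CachedGraph SmartCache RemoteTask FrozenTask FastIndex SafeGraph object] + [FrozenTask FastIndex SafeGraph object] + [CachedGraph FrozenTask]
  take SmartCache:  [RemoteTask FrozenTask FastIndex SafeGraph object] + [SmartCache RemoteTask FrozenTask FastIndex SafeGraph object] + [FrozenTask FastIndex SafeGraph object] + [FrozenTask]
  take RemoteTask:  [RemoteTask FrozenTask FastIndex SafeGraph object] + [RemoteTask FrozenTask FastIndex SafeGraph object] + [FrozenTask FastIndex SafeGraph object] + [FrozenTask]
  take FrozenTask:  [FrozenTask FastIndex SafeGraph object] + [FrozenTask FastIndex SafeGraph object] + [FrozenTask FastIndex SafeGraph object] + [FrozenTask]
  take FastIndex:  [FastIndex SafeGraph object] + [FastIndex SafeGraph object] + [FastIndex SafeGraph object]
  take SafeGraph:  [SafeGraph object] + [SafeGraph object] + [SafeGraph object]
  take object:  [object] + [object] + [object]
MRO: SafePool CachedEvent CachedGraph SmartCache RemoteTask FrozenTask FastIndex SafeGraph object
RemoteTask is at position 4; next is FrozenTask.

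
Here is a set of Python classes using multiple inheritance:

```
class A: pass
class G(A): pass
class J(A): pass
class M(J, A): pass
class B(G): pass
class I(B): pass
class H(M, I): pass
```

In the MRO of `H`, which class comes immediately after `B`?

L[H] = H + merge(L[M], L[I], [M I])
  take M:  [M J A object] + [I B G A object] + [M I]
  take J:  [J A object] + [I B G A object] + [I]
  take I:  [A object] + [I B G A object] + [I]
  take B:  [A object] + [B G A object]
  take G:  [A object] + [G A object]
  take A:  [A object] + [A object]
  take object:  [object] + [object]
MRO: H M J I B G A object
B is at position 4; next is G.

G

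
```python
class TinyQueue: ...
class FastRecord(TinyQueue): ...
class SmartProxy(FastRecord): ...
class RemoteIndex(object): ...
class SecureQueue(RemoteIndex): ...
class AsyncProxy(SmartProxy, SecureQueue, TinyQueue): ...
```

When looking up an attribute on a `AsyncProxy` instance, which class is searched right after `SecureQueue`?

TinyQueue

L[AsyncProxy] = AsyncProxy + merge(L[SmartProxy], L[SecureQueue], L[TinyQueue], [SmartProxy SecureQueue TinyQueue])
  take SmartProxy:  [SmartProxy FastRecord TinyQueue object] + [SecureQueue RemoteIndex object] + [TinyQueue object] + [SmartProxy SecureQueue TinyQueue]
  take FastRecord:  [FastRecord TinyQueue object] + [SecureQueue RemoteIndex object] + [TinyQueue object] + [SecureQueue TinyQueue]
  take SecureQueue:  [TinyQueue object] + [SecureQueue RemoteIndex object] + [TinyQueue object] + [SecureQueue TinyQueue]
  take TinyQueue:  [TinyQueue object] + [RemoteIndex object] + [TinyQueue object] + [TinyQueue]
  take RemoteIndex:  [object] + [RemoteIndex object] + [object]
  take object:  [object] + [object] + [object]
MRO: AsyncProxy SmartProxy FastRecord SecureQueue TinyQueue RemoteIndex object
SecureQueue is at position 3; next is TinyQueue.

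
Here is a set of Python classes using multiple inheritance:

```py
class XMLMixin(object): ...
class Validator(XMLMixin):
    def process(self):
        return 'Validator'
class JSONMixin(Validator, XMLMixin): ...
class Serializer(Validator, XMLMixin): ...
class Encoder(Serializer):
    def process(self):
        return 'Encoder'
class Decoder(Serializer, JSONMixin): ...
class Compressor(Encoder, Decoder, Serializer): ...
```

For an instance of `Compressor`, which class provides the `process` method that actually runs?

Encoder

L[Compressor] = Compressor + merge(L[Encoder], L[Decoder], L[Serializer], [Encoder Decoder Serializer])
  take Encoder:  [Encoder Serializer Validator XMLMixin object] + [Decoder Serializer JSONMixin Validator XMLMixin object] + [Serializer Validator XMLMixin object] + [Encoder Decoder Serializer]
  take Decoder:  [Serializer Validator XMLMixin object] + [Decoder Serializer JSONMixin Validator XMLMixin object] + [Serializer Validator XMLMixin object] + [Decoder Serializer]
  take Serializer:  [Serializer Validator XMLMixin object] + [Serializer JSONMixin Validator XMLMixin object] + [Serializer Validator XMLMixin object] + [Serializer]
  take JSONMixin:  [Validator XMLMixin object] + [JSONMixin Validator XMLMixin object] + [Validator XMLMixin object]
  take Validator:  [Validator XMLMixin object] + [Validator XMLMixin object] + [Validator XMLMixin object]
  take XMLMixin:  [XMLMixin object] + [XMLMixin object] + [XMLMixin object]
  take object:  [object] + [object] + [object]
MRO: Compressor Encoder Decoder Serializer JSONMixin Validator XMLMixin object
process is defined in: Encoder, Validator. First along the MRO is Encoder.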